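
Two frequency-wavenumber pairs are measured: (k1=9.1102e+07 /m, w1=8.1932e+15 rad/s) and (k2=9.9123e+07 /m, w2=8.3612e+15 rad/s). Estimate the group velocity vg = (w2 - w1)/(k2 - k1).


vg = (w2 - w1) / (k2 - k1)
= (8.3612e+15 - 8.1932e+15) / (9.9123e+07 - 9.1102e+07)
= 1.6800e+14 / 8.0210e+06
= 2.0945e+07 m/s

2.0945e+07


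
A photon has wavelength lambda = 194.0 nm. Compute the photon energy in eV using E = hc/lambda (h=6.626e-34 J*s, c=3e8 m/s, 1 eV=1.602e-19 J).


E = hc / lambda
= (6.626e-34)(3e8) / (194.0e-9)
= 1.9878e-25 / 1.9400e-07
= 1.0246e-18 J
Converting to eV: 1.0246e-18 / 1.602e-19
= 6.396 eV

6.396


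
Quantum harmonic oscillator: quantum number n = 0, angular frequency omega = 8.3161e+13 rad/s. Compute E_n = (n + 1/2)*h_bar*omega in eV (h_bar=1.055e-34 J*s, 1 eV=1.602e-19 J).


E = (n + 1/2) * h_bar * omega
= (0 + 0.5) * 1.055e-34 * 8.3161e+13
= 0.5 * 8.7735e-21
= 4.3867e-21 J
= 0.0274 eV

0.0274


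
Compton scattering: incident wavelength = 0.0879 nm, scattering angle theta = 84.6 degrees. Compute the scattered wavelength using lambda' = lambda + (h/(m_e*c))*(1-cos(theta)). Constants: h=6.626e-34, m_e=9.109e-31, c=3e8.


Compton wavelength: h/(m_e*c) = 2.4247e-12 m
d_lambda = 2.4247e-12 * (1 - cos(84.6 deg))
= 2.4247e-12 * 0.905892
= 2.1965e-12 m = 0.002197 nm
lambda' = 0.0879 + 0.002197
= 0.090097 nm

0.090097


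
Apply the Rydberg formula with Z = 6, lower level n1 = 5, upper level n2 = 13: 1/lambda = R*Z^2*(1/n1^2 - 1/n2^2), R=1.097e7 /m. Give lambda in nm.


1/lambda = R * Z^2 * (1/n1^2 - 1/n2^2)
= 1.097e7 * 6^2 * (1/5^2 - 1/13^2)
= 1.097e7 * 36 * (0.04 - 0.005917)
= 1.3460e+07 /m
lambda = 1 / 1.3460e+07
= 74.2942 nm

74.2942


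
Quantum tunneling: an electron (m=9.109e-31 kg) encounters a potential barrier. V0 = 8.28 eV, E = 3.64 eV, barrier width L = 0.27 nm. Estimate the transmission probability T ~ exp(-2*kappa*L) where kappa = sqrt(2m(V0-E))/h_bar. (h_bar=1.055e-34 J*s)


V0 - E = 4.64 eV = 7.4333e-19 J
kappa = sqrt(2 * m * (V0-E)) / h_bar
= sqrt(2 * 9.109e-31 * 7.4333e-19) / 1.055e-34
= 1.1030e+10 /m
2*kappa*L = 2 * 1.1030e+10 * 0.27e-9
= 5.9564
T = exp(-5.9564) = 2.589286e-03

2.589286e-03


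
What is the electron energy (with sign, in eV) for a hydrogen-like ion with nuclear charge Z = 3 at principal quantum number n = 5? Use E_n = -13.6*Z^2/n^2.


E_n = -13.6 * Z^2 / n^2
= -13.6 * 3^2 / 5^2
= -13.6 * 9 / 25
= -4.896 eV

-4.896


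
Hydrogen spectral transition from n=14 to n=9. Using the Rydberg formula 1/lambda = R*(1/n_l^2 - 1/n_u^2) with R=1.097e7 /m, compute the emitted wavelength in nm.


1/lambda = R * (1/n_l^2 - 1/n_u^2)
= 1.097e7 * (1/9^2 - 1/14^2)
= 1.097e7 * (0.012346 - 0.005102)
= 1.097e7 * 0.007244
= 7.9463e+04 /m
lambda = 1 / 7.9463e+04 = 12584.519 nm

12584.519


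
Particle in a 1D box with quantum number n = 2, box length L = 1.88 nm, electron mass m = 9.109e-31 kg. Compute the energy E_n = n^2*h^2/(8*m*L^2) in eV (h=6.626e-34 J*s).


E = n^2 * h^2 / (8 * m * L^2)
= 2^2 * (6.626e-34)^2 / (8 * 9.109e-31 * (1.88e-9)^2)
= 4 * 4.3904e-67 / (8 * 9.109e-31 * 3.5344e-18)
= 6.8185e-20 J
= 0.4256 eV

0.4256


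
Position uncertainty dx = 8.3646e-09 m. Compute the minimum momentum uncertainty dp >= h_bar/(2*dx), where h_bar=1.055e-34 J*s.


dp = h_bar / (2 * dx)
= 1.055e-34 / (2 * 8.3646e-09)
= 1.055e-34 / 1.6729e-08
= 6.3063e-27 kg*m/s

6.3063e-27


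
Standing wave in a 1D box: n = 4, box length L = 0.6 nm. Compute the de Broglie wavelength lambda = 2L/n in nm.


lambda = 2L / n
= 2 * 0.6 / 4
= 1.2 / 4
= 0.3 nm

0.3


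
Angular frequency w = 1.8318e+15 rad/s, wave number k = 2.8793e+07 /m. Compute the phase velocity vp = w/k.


vp = w / k
= 1.8318e+15 / 2.8793e+07
= 6.3620e+07 m/s

6.3620e+07


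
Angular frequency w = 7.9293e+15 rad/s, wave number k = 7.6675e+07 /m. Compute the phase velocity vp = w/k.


vp = w / k
= 7.9293e+15 / 7.6675e+07
= 1.0341e+08 m/s

1.0341e+08


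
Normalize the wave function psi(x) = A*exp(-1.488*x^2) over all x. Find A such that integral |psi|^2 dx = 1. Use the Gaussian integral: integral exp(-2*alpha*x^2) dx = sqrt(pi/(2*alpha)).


integral |psi|^2 dx = A^2 * sqrt(pi/(2*alpha)) = 1
A^2 = sqrt(2*alpha/pi)
= sqrt(2 * 1.488 / pi)
= 0.973288
A = sqrt(0.973288)
= 0.9866

0.9866


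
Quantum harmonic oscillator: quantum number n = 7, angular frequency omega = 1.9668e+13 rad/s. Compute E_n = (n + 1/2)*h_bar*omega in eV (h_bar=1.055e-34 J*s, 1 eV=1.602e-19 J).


E = (n + 1/2) * h_bar * omega
= (7 + 0.5) * 1.055e-34 * 1.9668e+13
= 7.5 * 2.0750e-21
= 1.5562e-20 J
= 0.0971 eV

0.0971


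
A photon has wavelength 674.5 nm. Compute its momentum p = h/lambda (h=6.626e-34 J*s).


p = h / lambda
= 6.626e-34 / (674.5e-9)
= 6.626e-34 / 6.7450e-07
= 9.8236e-28 kg*m/s

9.8236e-28


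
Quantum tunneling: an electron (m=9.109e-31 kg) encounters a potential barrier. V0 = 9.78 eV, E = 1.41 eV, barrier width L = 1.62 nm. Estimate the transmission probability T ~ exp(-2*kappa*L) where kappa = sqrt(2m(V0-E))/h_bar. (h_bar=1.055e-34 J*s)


V0 - E = 8.37 eV = 1.3409e-18 J
kappa = sqrt(2 * m * (V0-E)) / h_bar
= sqrt(2 * 9.109e-31 * 1.3409e-18) / 1.055e-34
= 1.4815e+10 /m
2*kappa*L = 2 * 1.4815e+10 * 1.62e-9
= 47.9995
T = exp(-47.9995) = 1.425850e-21

1.425850e-21


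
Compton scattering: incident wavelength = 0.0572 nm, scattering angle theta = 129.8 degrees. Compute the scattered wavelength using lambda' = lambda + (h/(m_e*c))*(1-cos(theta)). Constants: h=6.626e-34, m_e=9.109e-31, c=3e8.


Compton wavelength: h/(m_e*c) = 2.4247e-12 m
d_lambda = 2.4247e-12 * (1 - cos(129.8 deg))
= 2.4247e-12 * 1.64011
= 3.9768e-12 m = 0.003977 nm
lambda' = 0.0572 + 0.003977
= 0.061177 nm

0.061177


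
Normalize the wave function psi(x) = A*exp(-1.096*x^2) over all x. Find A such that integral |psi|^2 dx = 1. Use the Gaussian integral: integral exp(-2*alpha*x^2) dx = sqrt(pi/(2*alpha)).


integral |psi|^2 dx = A^2 * sqrt(pi/(2*alpha)) = 1
A^2 = sqrt(2*alpha/pi)
= sqrt(2 * 1.096 / pi)
= 0.835305
A = sqrt(0.835305)
= 0.914

0.914


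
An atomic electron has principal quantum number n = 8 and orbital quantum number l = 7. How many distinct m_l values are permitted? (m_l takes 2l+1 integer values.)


m_l ranges from -l to +l in integer steps
So m_l goes from -7 to +7
Count = 2l + 1 = 2*7 + 1
= 15

15


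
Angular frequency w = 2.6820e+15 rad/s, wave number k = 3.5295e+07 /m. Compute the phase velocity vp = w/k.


vp = w / k
= 2.6820e+15 / 3.5295e+07
= 7.5988e+07 m/s

7.5988e+07


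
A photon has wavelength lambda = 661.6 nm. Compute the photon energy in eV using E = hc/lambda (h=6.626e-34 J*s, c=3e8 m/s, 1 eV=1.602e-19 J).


E = hc / lambda
= (6.626e-34)(3e8) / (661.6e-9)
= 1.9878e-25 / 6.6160e-07
= 3.0045e-19 J
Converting to eV: 3.0045e-19 / 1.602e-19
= 1.8755 eV

1.8755


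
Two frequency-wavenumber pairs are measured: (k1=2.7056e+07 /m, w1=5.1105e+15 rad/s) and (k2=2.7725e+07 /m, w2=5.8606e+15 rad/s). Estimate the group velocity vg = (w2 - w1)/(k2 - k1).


vg = (w2 - w1) / (k2 - k1)
= (5.8606e+15 - 5.1105e+15) / (2.7725e+07 - 2.7056e+07)
= 7.5010e+14 / 6.6900e+05
= 1.1212e+09 m/s

1.1212e+09


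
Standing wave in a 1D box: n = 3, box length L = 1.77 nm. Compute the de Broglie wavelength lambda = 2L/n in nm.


lambda = 2L / n
= 2 * 1.77 / 3
= 3.54 / 3
= 1.18 nm

1.18


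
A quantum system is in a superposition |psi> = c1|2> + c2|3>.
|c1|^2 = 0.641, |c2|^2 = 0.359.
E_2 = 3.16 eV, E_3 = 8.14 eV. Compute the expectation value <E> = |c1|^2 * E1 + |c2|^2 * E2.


<E> = |c1|^2 * E1 + |c2|^2 * E2
= 0.641 * 3.16 + 0.359 * 8.14
= 2.0256 + 2.9223
= 4.9478 eV

4.9478


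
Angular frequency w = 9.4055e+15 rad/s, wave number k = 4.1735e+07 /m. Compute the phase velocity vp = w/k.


vp = w / k
= 9.4055e+15 / 4.1735e+07
= 2.2536e+08 m/s

2.2536e+08


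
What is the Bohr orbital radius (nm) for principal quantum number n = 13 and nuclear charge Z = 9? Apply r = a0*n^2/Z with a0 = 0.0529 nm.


r = a0 * n^2 / Z
= 0.0529 * 13^2 / 9
= 0.0529 * 169 / 9
= 0.9933 nm

0.9933


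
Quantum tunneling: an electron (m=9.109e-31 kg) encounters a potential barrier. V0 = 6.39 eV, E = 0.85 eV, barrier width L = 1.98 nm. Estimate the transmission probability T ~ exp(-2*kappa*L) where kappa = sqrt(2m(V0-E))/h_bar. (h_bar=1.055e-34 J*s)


V0 - E = 5.54 eV = 8.8751e-19 J
kappa = sqrt(2 * m * (V0-E)) / h_bar
= sqrt(2 * 9.109e-31 * 8.8751e-19) / 1.055e-34
= 1.2053e+10 /m
2*kappa*L = 2 * 1.2053e+10 * 1.98e-9
= 47.7287
T = exp(-47.7287) = 1.869423e-21

1.869423e-21


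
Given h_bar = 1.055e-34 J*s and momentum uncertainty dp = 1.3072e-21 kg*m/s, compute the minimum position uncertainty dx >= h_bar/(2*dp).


dx = h_bar / (2 * dp)
= 1.055e-34 / (2 * 1.3072e-21)
= 1.055e-34 / 2.6144e-21
= 4.0353e-14 m

4.0353e-14


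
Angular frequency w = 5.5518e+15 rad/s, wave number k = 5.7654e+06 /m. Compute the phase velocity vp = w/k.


vp = w / k
= 5.5518e+15 / 5.7654e+06
= 9.6295e+08 m/s

9.6295e+08


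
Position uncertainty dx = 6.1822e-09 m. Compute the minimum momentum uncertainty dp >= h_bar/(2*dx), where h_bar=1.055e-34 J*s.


dp = h_bar / (2 * dx)
= 1.055e-34 / (2 * 6.1822e-09)
= 1.055e-34 / 1.2364e-08
= 8.5326e-27 kg*m/s

8.5326e-27


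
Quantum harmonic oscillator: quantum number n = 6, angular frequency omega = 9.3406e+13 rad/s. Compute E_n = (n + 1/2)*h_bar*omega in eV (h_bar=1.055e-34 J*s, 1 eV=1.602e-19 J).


E = (n + 1/2) * h_bar * omega
= (6 + 0.5) * 1.055e-34 * 9.3406e+13
= 6.5 * 9.8543e-21
= 6.4053e-20 J
= 0.3998 eV

0.3998


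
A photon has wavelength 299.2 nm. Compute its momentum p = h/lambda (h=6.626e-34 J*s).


p = h / lambda
= 6.626e-34 / (299.2e-9)
= 6.626e-34 / 2.9920e-07
= 2.2146e-27 kg*m/s

2.2146e-27


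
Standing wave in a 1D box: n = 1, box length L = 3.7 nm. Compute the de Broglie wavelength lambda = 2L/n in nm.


lambda = 2L / n
= 2 * 3.7 / 1
= 7.4 / 1
= 7.4 nm

7.4


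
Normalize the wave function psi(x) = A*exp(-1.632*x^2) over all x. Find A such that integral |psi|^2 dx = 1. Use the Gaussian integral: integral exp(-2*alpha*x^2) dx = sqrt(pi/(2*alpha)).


integral |psi|^2 dx = A^2 * sqrt(pi/(2*alpha)) = 1
A^2 = sqrt(2*alpha/pi)
= sqrt(2 * 1.632 / pi)
= 1.019296
A = sqrt(1.019296)
= 1.0096

1.0096


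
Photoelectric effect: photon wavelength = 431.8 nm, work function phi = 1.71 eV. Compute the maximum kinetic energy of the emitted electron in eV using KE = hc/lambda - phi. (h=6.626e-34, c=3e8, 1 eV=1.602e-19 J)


E_photon = hc / lambda
= (6.626e-34)(3e8) / (431.8e-9)
= 4.6035e-19 J
= 2.8736 eV
KE = E_photon - phi
= 2.8736 - 1.71
= 1.1636 eV

1.1636


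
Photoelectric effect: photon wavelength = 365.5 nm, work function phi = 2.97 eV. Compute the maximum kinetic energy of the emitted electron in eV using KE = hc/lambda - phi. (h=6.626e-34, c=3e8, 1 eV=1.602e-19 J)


E_photon = hc / lambda
= (6.626e-34)(3e8) / (365.5e-9)
= 5.4386e-19 J
= 3.3949 eV
KE = E_photon - phi
= 3.3949 - 2.97
= 0.4249 eV

0.4249


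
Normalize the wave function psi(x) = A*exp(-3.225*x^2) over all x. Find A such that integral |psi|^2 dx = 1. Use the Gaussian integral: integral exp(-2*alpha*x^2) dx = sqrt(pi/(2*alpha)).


integral |psi|^2 dx = A^2 * sqrt(pi/(2*alpha)) = 1
A^2 = sqrt(2*alpha/pi)
= sqrt(2 * 3.225 / pi)
= 1.432864
A = sqrt(1.432864)
= 1.197

1.197


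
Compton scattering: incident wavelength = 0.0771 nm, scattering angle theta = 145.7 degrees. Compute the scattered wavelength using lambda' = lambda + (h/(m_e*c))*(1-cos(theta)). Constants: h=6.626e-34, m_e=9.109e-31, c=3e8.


Compton wavelength: h/(m_e*c) = 2.4247e-12 m
d_lambda = 2.4247e-12 * (1 - cos(145.7 deg))
= 2.4247e-12 * 1.826098
= 4.4278e-12 m = 0.004428 nm
lambda' = 0.0771 + 0.004428
= 0.081528 nm

0.081528


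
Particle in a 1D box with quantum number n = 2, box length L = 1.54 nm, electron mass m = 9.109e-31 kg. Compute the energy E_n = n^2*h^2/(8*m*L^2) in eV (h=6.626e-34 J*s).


E = n^2 * h^2 / (8 * m * L^2)
= 2^2 * (6.626e-34)^2 / (8 * 9.109e-31 * (1.54e-9)^2)
= 4 * 4.3904e-67 / (8 * 9.109e-31 * 2.3716e-18)
= 1.0162e-19 J
= 0.6343 eV

0.6343


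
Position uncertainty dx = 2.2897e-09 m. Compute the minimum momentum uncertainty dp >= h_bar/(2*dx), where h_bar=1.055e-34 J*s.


dp = h_bar / (2 * dx)
= 1.055e-34 / (2 * 2.2897e-09)
= 1.055e-34 / 4.5794e-09
= 2.3038e-26 kg*m/s

2.3038e-26


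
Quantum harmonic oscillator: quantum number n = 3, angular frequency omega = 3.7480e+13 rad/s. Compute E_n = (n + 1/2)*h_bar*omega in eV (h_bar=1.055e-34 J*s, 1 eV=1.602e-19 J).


E = (n + 1/2) * h_bar * omega
= (3 + 0.5) * 1.055e-34 * 3.7480e+13
= 3.5 * 3.9541e-21
= 1.3839e-20 J
= 0.0864 eV

0.0864


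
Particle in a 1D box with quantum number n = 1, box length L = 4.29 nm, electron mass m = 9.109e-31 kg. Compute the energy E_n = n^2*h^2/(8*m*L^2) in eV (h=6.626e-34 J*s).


E = n^2 * h^2 / (8 * m * L^2)
= 1^2 * (6.626e-34)^2 / (8 * 9.109e-31 * (4.29e-9)^2)
= 1 * 4.3904e-67 / (8 * 9.109e-31 * 1.8404e-17)
= 3.2736e-21 J
= 0.0204 eV

0.0204


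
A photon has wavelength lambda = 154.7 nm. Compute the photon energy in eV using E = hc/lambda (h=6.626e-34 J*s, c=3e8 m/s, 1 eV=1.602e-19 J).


E = hc / lambda
= (6.626e-34)(3e8) / (154.7e-9)
= 1.9878e-25 / 1.5470e-07
= 1.2849e-18 J
Converting to eV: 1.2849e-18 / 1.602e-19
= 8.0208 eV

8.0208


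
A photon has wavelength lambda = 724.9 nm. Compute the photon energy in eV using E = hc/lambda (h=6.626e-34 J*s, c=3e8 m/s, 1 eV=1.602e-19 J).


E = hc / lambda
= (6.626e-34)(3e8) / (724.9e-9)
= 1.9878e-25 / 7.2490e-07
= 2.7422e-19 J
Converting to eV: 2.7422e-19 / 1.602e-19
= 1.7117 eV

1.7117


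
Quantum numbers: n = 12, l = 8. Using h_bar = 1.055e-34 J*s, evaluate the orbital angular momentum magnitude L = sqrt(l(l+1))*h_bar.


L = sqrt(l*(l+1)) * h_bar
= sqrt(8 * 9) * 1.055e-34
= sqrt(72) * 1.055e-34
= 8.4853 * 1.055e-34
= 8.9520e-34 J*s

8.9520e-34


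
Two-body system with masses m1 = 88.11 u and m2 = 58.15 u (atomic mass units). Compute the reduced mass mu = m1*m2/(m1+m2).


mu = m1 * m2 / (m1 + m2)
= 88.11 * 58.15 / (88.11 + 58.15)
= 5123.5965 / 146.26
= 35.0307 u

35.0307


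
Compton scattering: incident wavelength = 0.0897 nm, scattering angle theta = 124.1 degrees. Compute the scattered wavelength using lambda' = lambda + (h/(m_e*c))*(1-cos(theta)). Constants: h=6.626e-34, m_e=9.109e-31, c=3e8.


Compton wavelength: h/(m_e*c) = 2.4247e-12 m
d_lambda = 2.4247e-12 * (1 - cos(124.1 deg))
= 2.4247e-12 * 1.560639
= 3.7841e-12 m = 0.003784 nm
lambda' = 0.0897 + 0.003784
= 0.093484 nm

0.093484


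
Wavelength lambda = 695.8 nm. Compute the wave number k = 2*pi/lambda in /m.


k = 2 * pi / lambda
= 6.2832 / (695.8e-9)
= 6.2832 / 6.9580e-07
= 9.0302e+06 /m

9.0302e+06


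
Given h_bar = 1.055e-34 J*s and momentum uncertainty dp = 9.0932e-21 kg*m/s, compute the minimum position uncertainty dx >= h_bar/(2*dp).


dx = h_bar / (2 * dp)
= 1.055e-34 / (2 * 9.0932e-21)
= 1.055e-34 / 1.8186e-20
= 5.8010e-15 m

5.8010e-15


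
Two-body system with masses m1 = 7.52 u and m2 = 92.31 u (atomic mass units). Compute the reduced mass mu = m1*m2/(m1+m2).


mu = m1 * m2 / (m1 + m2)
= 7.52 * 92.31 / (7.52 + 92.31)
= 694.1712 / 99.83
= 6.9535 u

6.9535


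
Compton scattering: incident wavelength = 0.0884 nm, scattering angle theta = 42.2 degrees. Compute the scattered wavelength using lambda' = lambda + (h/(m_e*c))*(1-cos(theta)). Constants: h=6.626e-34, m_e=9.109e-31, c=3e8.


Compton wavelength: h/(m_e*c) = 2.4247e-12 m
d_lambda = 2.4247e-12 * (1 - cos(42.2 deg))
= 2.4247e-12 * 0.259195
= 6.2847e-13 m = 0.000628 nm
lambda' = 0.0884 + 0.000628
= 0.089028 nm

0.089028


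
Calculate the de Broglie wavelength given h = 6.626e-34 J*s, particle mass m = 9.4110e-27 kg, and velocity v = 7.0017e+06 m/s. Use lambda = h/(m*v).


lambda = h / (m * v)
= 6.626e-34 / (9.4110e-27 * 7.0017e+06)
= 6.626e-34 / 6.5893e-20
= 1.0056e-14 m

1.0056e-14


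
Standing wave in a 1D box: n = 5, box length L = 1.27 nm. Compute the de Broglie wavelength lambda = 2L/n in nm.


lambda = 2L / n
= 2 * 1.27 / 5
= 2.54 / 5
= 0.508 nm

0.508


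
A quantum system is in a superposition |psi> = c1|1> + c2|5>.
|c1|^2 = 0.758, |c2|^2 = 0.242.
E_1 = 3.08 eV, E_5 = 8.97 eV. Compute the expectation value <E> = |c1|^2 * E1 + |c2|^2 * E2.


<E> = |c1|^2 * E1 + |c2|^2 * E2
= 0.758 * 3.08 + 0.242 * 8.97
= 2.3346 + 2.1707
= 4.5054 eV

4.5054


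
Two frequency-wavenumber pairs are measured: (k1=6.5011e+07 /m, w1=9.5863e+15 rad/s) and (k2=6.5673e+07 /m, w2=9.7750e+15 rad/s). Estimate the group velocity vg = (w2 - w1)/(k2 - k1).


vg = (w2 - w1) / (k2 - k1)
= (9.7750e+15 - 9.5863e+15) / (6.5673e+07 - 6.5011e+07)
= 1.8870e+14 / 6.6200e+05
= 2.8505e+08 m/s

2.8505e+08


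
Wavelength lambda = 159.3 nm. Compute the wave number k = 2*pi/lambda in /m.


k = 2 * pi / lambda
= 6.2832 / (159.3e-9)
= 6.2832 / 1.5930e-07
= 3.9442e+07 /m

3.9442e+07


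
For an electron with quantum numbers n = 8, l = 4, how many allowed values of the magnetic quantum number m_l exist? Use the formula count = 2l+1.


m_l ranges from -l to +l in integer steps
So m_l goes from -4 to +4
Count = 2l + 1 = 2*4 + 1
= 9

9


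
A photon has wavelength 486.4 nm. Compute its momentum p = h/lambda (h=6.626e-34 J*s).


p = h / lambda
= 6.626e-34 / (486.4e-9)
= 6.626e-34 / 4.8640e-07
= 1.3623e-27 kg*m/s

1.3623e-27


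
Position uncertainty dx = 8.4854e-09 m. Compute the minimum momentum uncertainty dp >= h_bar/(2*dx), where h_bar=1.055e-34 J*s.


dp = h_bar / (2 * dx)
= 1.055e-34 / (2 * 8.4854e-09)
= 1.055e-34 / 1.6971e-08
= 6.2166e-27 kg*m/s

6.2166e-27


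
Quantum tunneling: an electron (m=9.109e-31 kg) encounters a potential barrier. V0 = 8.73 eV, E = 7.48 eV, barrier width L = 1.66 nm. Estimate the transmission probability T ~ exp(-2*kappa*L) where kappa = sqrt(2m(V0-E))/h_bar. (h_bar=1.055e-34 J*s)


V0 - E = 1.25 eV = 2.0025e-19 J
kappa = sqrt(2 * m * (V0-E)) / h_bar
= sqrt(2 * 9.109e-31 * 2.0025e-19) / 1.055e-34
= 5.7251e+09 /m
2*kappa*L = 2 * 5.7251e+09 * 1.66e-9
= 19.0074
T = exp(-19.0074) = 5.561605e-09

5.561605e-09


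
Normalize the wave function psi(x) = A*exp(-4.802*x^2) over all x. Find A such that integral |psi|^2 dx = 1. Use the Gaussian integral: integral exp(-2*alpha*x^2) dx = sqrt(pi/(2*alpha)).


integral |psi|^2 dx = A^2 * sqrt(pi/(2*alpha)) = 1
A^2 = sqrt(2*alpha/pi)
= sqrt(2 * 4.802 / pi)
= 1.748442
A = sqrt(1.748442)
= 1.3223

1.3223


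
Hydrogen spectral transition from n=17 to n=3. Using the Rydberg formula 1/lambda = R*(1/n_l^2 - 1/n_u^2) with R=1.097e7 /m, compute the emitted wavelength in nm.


1/lambda = R * (1/n_l^2 - 1/n_u^2)
= 1.097e7 * (1/3^2 - 1/17^2)
= 1.097e7 * (0.111111 - 0.00346)
= 1.097e7 * 0.107651
= 1.1809e+06 /m
lambda = 1 / 1.1809e+06 = 846.7899 nm

846.7899


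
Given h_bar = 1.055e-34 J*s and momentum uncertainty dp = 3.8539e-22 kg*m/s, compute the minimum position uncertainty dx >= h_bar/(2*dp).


dx = h_bar / (2 * dp)
= 1.055e-34 / (2 * 3.8539e-22)
= 1.055e-34 / 7.7078e-22
= 1.3687e-13 m

1.3687e-13


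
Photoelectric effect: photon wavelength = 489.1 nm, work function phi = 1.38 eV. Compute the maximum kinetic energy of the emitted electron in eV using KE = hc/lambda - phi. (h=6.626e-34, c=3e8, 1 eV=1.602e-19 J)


E_photon = hc / lambda
= (6.626e-34)(3e8) / (489.1e-9)
= 4.0642e-19 J
= 2.537 eV
KE = E_photon - phi
= 2.537 - 1.38
= 1.157 eV

1.157


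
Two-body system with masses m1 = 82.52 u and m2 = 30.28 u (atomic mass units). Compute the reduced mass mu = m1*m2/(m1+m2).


mu = m1 * m2 / (m1 + m2)
= 82.52 * 30.28 / (82.52 + 30.28)
= 2498.7056 / 112.8
= 22.1516 u

22.1516


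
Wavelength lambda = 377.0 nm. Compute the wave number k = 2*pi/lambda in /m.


k = 2 * pi / lambda
= 6.2832 / (377.0e-9)
= 6.2832 / 3.7700e-07
= 1.6666e+07 /m

1.6666e+07


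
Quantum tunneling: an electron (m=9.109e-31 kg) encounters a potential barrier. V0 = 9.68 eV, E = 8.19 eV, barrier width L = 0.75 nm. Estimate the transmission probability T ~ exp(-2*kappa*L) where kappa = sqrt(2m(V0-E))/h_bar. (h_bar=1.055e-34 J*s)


V0 - E = 1.49 eV = 2.3870e-19 J
kappa = sqrt(2 * m * (V0-E)) / h_bar
= sqrt(2 * 9.109e-31 * 2.3870e-19) / 1.055e-34
= 6.2506e+09 /m
2*kappa*L = 2 * 6.2506e+09 * 0.75e-9
= 9.3759
T = exp(-9.3759) = 8.474089e-05

8.474089e-05


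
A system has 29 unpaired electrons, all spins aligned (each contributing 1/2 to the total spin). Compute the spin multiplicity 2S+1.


Total spin S = N * (1/2) = 29 * 0.5 = 14.5
Spin multiplicity = 2S + 1
= 2 * 14.5 + 1
= 30

30


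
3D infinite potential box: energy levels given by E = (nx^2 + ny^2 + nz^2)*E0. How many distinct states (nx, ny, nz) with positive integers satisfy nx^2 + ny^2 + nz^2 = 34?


Enumerate all (nx, ny, nz) with nx^2 + ny^2 + nz^2 = 34:
(3,3,4)
(3,4,3)
(4,3,3)
Total degeneracy = 3

3


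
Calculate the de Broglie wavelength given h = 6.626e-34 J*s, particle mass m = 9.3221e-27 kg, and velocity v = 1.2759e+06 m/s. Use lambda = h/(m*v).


lambda = h / (m * v)
= 6.626e-34 / (9.3221e-27 * 1.2759e+06)
= 6.626e-34 / 1.1894e-20
= 5.5708e-14 m

5.5708e-14


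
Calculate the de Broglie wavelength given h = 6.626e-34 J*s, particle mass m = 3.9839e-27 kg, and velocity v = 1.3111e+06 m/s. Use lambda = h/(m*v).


lambda = h / (m * v)
= 6.626e-34 / (3.9839e-27 * 1.3111e+06)
= 6.626e-34 / 5.2233e-21
= 1.2685e-13 m

1.2685e-13


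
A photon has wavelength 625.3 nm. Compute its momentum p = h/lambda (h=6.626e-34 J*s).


p = h / lambda
= 6.626e-34 / (625.3e-9)
= 6.626e-34 / 6.2530e-07
= 1.0597e-27 kg*m/s

1.0597e-27


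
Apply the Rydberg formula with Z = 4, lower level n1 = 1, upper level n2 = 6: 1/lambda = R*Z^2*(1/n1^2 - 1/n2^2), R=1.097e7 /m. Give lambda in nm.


1/lambda = R * Z^2 * (1/n1^2 - 1/n2^2)
= 1.097e7 * 4^2 * (1/1^2 - 1/6^2)
= 1.097e7 * 16 * (1.0 - 0.027778)
= 1.7064e+08 /m
lambda = 1 / 1.7064e+08
= 5.8601 nm

5.8601


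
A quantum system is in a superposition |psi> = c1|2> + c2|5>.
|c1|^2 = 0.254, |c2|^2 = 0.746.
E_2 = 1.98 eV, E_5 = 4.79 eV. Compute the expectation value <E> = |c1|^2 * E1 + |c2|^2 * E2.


<E> = |c1|^2 * E1 + |c2|^2 * E2
= 0.254 * 1.98 + 0.746 * 4.79
= 0.5029 + 3.5733
= 4.0763 eV

4.0763


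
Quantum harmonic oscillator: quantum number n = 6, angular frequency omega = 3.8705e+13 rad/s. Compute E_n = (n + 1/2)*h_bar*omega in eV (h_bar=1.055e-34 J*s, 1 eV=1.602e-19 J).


E = (n + 1/2) * h_bar * omega
= (6 + 0.5) * 1.055e-34 * 3.8705e+13
= 6.5 * 4.0834e-21
= 2.6542e-20 J
= 0.1657 eV

0.1657


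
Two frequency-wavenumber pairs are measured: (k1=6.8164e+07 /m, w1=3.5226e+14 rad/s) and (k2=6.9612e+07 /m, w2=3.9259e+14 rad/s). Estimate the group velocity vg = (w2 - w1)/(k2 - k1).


vg = (w2 - w1) / (k2 - k1)
= (3.9259e+14 - 3.5226e+14) / (6.9612e+07 - 6.8164e+07)
= 4.0330e+13 / 1.4480e+06
= 2.7852e+07 m/s

2.7852e+07


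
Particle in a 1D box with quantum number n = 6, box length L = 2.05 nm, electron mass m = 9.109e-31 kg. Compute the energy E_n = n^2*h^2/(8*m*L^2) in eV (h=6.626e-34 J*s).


E = n^2 * h^2 / (8 * m * L^2)
= 6^2 * (6.626e-34)^2 / (8 * 9.109e-31 * (2.05e-9)^2)
= 36 * 4.3904e-67 / (8 * 9.109e-31 * 4.2025e-18)
= 5.1610e-19 J
= 3.2216 eV

3.2216


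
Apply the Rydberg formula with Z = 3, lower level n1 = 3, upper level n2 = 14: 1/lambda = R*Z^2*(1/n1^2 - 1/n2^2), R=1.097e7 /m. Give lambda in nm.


1/lambda = R * Z^2 * (1/n1^2 - 1/n2^2)
= 1.097e7 * 3^2 * (1/3^2 - 1/14^2)
= 1.097e7 * 9 * (0.111111 - 0.005102)
= 1.0466e+07 /m
lambda = 1 / 1.0466e+07
= 95.545 nm

95.545


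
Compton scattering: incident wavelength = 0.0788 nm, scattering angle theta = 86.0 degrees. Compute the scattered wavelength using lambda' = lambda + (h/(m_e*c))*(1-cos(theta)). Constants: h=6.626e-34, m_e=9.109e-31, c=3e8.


Compton wavelength: h/(m_e*c) = 2.4247e-12 m
d_lambda = 2.4247e-12 * (1 - cos(86.0 deg))
= 2.4247e-12 * 0.930244
= 2.2556e-12 m = 0.002256 nm
lambda' = 0.0788 + 0.002256
= 0.081056 nm

0.081056


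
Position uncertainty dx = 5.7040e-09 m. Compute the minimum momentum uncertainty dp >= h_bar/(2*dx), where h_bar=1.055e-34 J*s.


dp = h_bar / (2 * dx)
= 1.055e-34 / (2 * 5.7040e-09)
= 1.055e-34 / 1.1408e-08
= 9.2479e-27 kg*m/s

9.2479e-27


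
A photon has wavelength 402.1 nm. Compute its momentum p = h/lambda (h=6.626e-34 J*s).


p = h / lambda
= 6.626e-34 / (402.1e-9)
= 6.626e-34 / 4.0210e-07
= 1.6478e-27 kg*m/s

1.6478e-27


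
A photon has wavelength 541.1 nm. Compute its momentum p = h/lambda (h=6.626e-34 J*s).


p = h / lambda
= 6.626e-34 / (541.1e-9)
= 6.626e-34 / 5.4110e-07
= 1.2245e-27 kg*m/s

1.2245e-27


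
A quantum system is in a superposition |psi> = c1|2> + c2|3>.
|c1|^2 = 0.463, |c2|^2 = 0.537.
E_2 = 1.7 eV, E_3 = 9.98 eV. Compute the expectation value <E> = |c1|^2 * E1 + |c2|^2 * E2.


<E> = |c1|^2 * E1 + |c2|^2 * E2
= 0.463 * 1.7 + 0.537 * 9.98
= 0.7871 + 5.3593
= 6.1464 eV

6.1464


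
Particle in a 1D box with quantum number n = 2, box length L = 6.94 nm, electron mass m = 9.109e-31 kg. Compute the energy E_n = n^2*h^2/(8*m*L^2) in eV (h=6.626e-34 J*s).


E = n^2 * h^2 / (8 * m * L^2)
= 2^2 * (6.626e-34)^2 / (8 * 9.109e-31 * (6.94e-9)^2)
= 4 * 4.3904e-67 / (8 * 9.109e-31 * 4.8164e-17)
= 5.0036e-21 J
= 0.0312 eV

0.0312


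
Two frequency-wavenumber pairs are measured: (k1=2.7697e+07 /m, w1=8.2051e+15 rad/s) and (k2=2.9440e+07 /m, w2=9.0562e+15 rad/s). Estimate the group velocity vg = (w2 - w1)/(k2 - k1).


vg = (w2 - w1) / (k2 - k1)
= (9.0562e+15 - 8.2051e+15) / (2.9440e+07 - 2.7697e+07)
= 8.5110e+14 / 1.7430e+06
= 4.8830e+08 m/s

4.8830e+08


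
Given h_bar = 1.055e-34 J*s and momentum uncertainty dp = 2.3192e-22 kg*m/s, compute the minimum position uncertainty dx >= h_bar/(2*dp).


dx = h_bar / (2 * dp)
= 1.055e-34 / (2 * 2.3192e-22)
= 1.055e-34 / 4.6384e-22
= 2.2745e-13 m

2.2745e-13


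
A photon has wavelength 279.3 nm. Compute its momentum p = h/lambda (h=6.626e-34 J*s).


p = h / lambda
= 6.626e-34 / (279.3e-9)
= 6.626e-34 / 2.7930e-07
= 2.3724e-27 kg*m/s

2.3724e-27


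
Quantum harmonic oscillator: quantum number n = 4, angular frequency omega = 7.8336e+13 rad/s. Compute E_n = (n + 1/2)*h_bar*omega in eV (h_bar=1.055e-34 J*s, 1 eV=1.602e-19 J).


E = (n + 1/2) * h_bar * omega
= (4 + 0.5) * 1.055e-34 * 7.8336e+13
= 4.5 * 8.2644e-21
= 3.7190e-20 J
= 0.2321 eV

0.2321


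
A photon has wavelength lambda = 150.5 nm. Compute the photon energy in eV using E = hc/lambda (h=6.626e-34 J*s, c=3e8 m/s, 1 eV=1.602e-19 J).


E = hc / lambda
= (6.626e-34)(3e8) / (150.5e-9)
= 1.9878e-25 / 1.5050e-07
= 1.3208e-18 J
Converting to eV: 1.3208e-18 / 1.602e-19
= 8.2447 eV

8.2447


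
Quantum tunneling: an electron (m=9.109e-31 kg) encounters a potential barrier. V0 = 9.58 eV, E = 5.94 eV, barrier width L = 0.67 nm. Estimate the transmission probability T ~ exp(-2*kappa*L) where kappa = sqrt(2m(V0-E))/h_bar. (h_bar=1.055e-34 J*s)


V0 - E = 3.64 eV = 5.8313e-19 J
kappa = sqrt(2 * m * (V0-E)) / h_bar
= sqrt(2 * 9.109e-31 * 5.8313e-19) / 1.055e-34
= 9.7697e+09 /m
2*kappa*L = 2 * 9.7697e+09 * 0.67e-9
= 13.0914
T = exp(-13.0914) = 2.062986e-06

2.062986e-06


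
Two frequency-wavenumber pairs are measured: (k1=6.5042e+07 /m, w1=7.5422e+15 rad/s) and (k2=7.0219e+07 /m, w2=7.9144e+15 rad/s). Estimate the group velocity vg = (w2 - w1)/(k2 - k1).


vg = (w2 - w1) / (k2 - k1)
= (7.9144e+15 - 7.5422e+15) / (7.0219e+07 - 6.5042e+07)
= 3.7220e+14 / 5.1770e+06
= 7.1895e+07 m/s

7.1895e+07


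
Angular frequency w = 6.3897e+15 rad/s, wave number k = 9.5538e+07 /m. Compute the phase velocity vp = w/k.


vp = w / k
= 6.3897e+15 / 9.5538e+07
= 6.6881e+07 m/s

6.6881e+07


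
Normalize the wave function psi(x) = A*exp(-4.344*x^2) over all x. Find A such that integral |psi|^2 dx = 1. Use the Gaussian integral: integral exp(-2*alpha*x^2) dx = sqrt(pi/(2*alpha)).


integral |psi|^2 dx = A^2 * sqrt(pi/(2*alpha)) = 1
A^2 = sqrt(2*alpha/pi)
= sqrt(2 * 4.344 / pi)
= 1.662972
A = sqrt(1.662972)
= 1.2896

1.2896


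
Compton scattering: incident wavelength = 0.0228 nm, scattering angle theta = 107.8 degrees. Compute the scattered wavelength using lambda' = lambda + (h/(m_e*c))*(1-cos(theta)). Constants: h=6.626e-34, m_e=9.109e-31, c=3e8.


Compton wavelength: h/(m_e*c) = 2.4247e-12 m
d_lambda = 2.4247e-12 * (1 - cos(107.8 deg))
= 2.4247e-12 * 1.305695
= 3.1659e-12 m = 0.003166 nm
lambda' = 0.0228 + 0.003166
= 0.025966 nm

0.025966


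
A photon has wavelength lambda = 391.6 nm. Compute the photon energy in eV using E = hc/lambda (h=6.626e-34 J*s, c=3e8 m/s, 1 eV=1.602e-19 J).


E = hc / lambda
= (6.626e-34)(3e8) / (391.6e-9)
= 1.9878e-25 / 3.9160e-07
= 5.0761e-19 J
Converting to eV: 5.0761e-19 / 1.602e-19
= 3.1686 eV

3.1686


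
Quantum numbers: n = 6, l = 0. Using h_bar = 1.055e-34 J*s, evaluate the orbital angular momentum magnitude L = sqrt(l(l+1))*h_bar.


L = sqrt(l*(l+1)) * h_bar
= sqrt(0 * 1) * 1.055e-34
= sqrt(0) * 1.055e-34
= 0.0 * 1.055e-34
= 0.0000e+00 J*s

0.0000e+00


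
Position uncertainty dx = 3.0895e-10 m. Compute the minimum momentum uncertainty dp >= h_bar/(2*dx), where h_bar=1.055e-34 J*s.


dp = h_bar / (2 * dx)
= 1.055e-34 / (2 * 3.0895e-10)
= 1.055e-34 / 6.1790e-10
= 1.7074e-25 kg*m/s

1.7074e-25


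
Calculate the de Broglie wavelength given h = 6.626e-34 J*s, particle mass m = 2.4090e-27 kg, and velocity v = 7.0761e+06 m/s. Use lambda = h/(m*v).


lambda = h / (m * v)
= 6.626e-34 / (2.4090e-27 * 7.0761e+06)
= 6.626e-34 / 1.7046e-20
= 3.8871e-14 m

3.8871e-14


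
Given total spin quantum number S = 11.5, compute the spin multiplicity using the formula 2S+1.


Spin multiplicity = 2S + 1
= 2 * 11.5 + 1
= 23.0 + 1
= 24

24


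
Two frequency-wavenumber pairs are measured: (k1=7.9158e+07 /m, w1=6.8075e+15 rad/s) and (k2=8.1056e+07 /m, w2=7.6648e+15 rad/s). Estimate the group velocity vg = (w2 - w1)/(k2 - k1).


vg = (w2 - w1) / (k2 - k1)
= (7.6648e+15 - 6.8075e+15) / (8.1056e+07 - 7.9158e+07)
= 8.5730e+14 / 1.8980e+06
= 4.5169e+08 m/s

4.5169e+08


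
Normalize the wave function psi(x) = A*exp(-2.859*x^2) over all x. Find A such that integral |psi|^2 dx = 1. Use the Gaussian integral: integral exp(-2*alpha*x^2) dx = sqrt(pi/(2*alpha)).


integral |psi|^2 dx = A^2 * sqrt(pi/(2*alpha)) = 1
A^2 = sqrt(2*alpha/pi)
= sqrt(2 * 2.859 / pi)
= 1.349109
A = sqrt(1.349109)
= 1.1615

1.1615


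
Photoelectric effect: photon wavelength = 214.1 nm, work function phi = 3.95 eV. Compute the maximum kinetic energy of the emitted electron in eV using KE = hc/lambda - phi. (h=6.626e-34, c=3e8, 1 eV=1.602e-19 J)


E_photon = hc / lambda
= (6.626e-34)(3e8) / (214.1e-9)
= 9.2844e-19 J
= 5.7955 eV
KE = E_photon - phi
= 5.7955 - 3.95
= 1.8455 eV

1.8455


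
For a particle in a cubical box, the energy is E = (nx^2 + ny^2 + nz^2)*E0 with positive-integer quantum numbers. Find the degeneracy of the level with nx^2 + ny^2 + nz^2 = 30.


Enumerate all (nx, ny, nz) with nx^2 + ny^2 + nz^2 = 30:
(1,2,5)
(1,5,2)
(2,1,5)
(2,5,1)
(5,1,2)
(5,2,1)
Total degeneracy = 6

6


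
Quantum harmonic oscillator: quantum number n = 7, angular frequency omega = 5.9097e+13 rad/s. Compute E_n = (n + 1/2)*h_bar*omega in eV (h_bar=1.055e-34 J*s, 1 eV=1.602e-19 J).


E = (n + 1/2) * h_bar * omega
= (7 + 0.5) * 1.055e-34 * 5.9097e+13
= 7.5 * 6.2347e-21
= 4.6761e-20 J
= 0.2919 eV

0.2919


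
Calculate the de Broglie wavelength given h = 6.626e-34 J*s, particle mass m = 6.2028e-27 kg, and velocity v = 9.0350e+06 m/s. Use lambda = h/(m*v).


lambda = h / (m * v)
= 6.626e-34 / (6.2028e-27 * 9.0350e+06)
= 6.626e-34 / 5.6042e-20
= 1.1823e-14 m

1.1823e-14


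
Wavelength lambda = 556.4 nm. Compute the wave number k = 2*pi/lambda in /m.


k = 2 * pi / lambda
= 6.2832 / (556.4e-9)
= 6.2832 / 5.5640e-07
= 1.1293e+07 /m

1.1293e+07


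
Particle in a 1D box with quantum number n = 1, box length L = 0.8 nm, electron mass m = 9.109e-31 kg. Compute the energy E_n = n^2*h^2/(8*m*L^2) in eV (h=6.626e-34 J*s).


E = n^2 * h^2 / (8 * m * L^2)
= 1^2 * (6.626e-34)^2 / (8 * 9.109e-31 * (0.8e-9)^2)
= 1 * 4.3904e-67 / (8 * 9.109e-31 * 6.4000e-19)
= 9.4137e-20 J
= 0.5876 eV

0.5876


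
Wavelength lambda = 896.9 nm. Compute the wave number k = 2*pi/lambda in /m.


k = 2 * pi / lambda
= 6.2832 / (896.9e-9)
= 6.2832 / 8.9690e-07
= 7.0054e+06 /m

7.0054e+06


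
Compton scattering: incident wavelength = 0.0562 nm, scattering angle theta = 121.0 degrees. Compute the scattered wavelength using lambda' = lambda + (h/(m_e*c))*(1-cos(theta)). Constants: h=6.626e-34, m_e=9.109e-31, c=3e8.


Compton wavelength: h/(m_e*c) = 2.4247e-12 m
d_lambda = 2.4247e-12 * (1 - cos(121.0 deg))
= 2.4247e-12 * 1.515038
= 3.6735e-12 m = 0.003674 nm
lambda' = 0.0562 + 0.003674
= 0.059874 nm

0.059874


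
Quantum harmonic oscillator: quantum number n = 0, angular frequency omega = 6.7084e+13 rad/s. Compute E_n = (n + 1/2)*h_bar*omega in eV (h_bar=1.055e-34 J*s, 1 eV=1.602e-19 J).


E = (n + 1/2) * h_bar * omega
= (0 + 0.5) * 1.055e-34 * 6.7084e+13
= 0.5 * 7.0774e-21
= 3.5387e-21 J
= 0.0221 eV

0.0221


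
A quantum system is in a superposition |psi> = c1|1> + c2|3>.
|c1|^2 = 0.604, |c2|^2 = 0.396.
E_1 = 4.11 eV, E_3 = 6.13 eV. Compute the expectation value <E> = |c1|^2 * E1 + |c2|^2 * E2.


<E> = |c1|^2 * E1 + |c2|^2 * E2
= 0.604 * 4.11 + 0.396 * 6.13
= 2.4824 + 2.4275
= 4.9099 eV

4.9099


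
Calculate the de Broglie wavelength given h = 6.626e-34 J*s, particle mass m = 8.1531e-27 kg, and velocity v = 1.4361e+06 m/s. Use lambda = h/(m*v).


lambda = h / (m * v)
= 6.626e-34 / (8.1531e-27 * 1.4361e+06)
= 6.626e-34 / 1.1709e-20
= 5.6591e-14 m

5.6591e-14


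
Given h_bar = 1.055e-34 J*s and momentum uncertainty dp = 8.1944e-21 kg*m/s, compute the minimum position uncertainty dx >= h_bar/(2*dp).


dx = h_bar / (2 * dp)
= 1.055e-34 / (2 * 8.1944e-21)
= 1.055e-34 / 1.6389e-20
= 6.4373e-15 m

6.4373e-15


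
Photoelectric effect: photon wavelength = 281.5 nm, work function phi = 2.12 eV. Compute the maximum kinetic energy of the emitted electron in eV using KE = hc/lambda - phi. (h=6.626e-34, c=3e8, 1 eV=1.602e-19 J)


E_photon = hc / lambda
= (6.626e-34)(3e8) / (281.5e-9)
= 7.0615e-19 J
= 4.4079 eV
KE = E_photon - phi
= 4.4079 - 2.12
= 2.2879 eV

2.2879


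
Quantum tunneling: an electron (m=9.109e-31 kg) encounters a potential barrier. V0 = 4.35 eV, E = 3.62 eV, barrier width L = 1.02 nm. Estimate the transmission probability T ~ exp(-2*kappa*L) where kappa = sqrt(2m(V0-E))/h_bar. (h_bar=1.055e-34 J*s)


V0 - E = 0.73 eV = 1.1695e-19 J
kappa = sqrt(2 * m * (V0-E)) / h_bar
= sqrt(2 * 9.109e-31 * 1.1695e-19) / 1.055e-34
= 4.3751e+09 /m
2*kappa*L = 2 * 4.3751e+09 * 1.02e-9
= 8.9253
T = exp(-8.9253) = 1.329873e-04

1.329873e-04


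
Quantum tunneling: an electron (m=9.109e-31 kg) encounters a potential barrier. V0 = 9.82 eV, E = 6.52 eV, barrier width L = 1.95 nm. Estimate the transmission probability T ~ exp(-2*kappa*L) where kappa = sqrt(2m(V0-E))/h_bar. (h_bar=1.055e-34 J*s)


V0 - E = 3.3 eV = 5.2866e-19 J
kappa = sqrt(2 * m * (V0-E)) / h_bar
= sqrt(2 * 9.109e-31 * 5.2866e-19) / 1.055e-34
= 9.3022e+09 /m
2*kappa*L = 2 * 9.3022e+09 * 1.95e-9
= 36.2786
T = exp(-36.2786) = 1.755484e-16

1.755484e-16


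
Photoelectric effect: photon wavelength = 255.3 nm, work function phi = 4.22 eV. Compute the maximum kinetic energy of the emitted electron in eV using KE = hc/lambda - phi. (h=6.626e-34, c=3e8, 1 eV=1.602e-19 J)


E_photon = hc / lambda
= (6.626e-34)(3e8) / (255.3e-9)
= 7.7861e-19 J
= 4.8603 eV
KE = E_photon - phi
= 4.8603 - 4.22
= 0.6403 eV

0.6403


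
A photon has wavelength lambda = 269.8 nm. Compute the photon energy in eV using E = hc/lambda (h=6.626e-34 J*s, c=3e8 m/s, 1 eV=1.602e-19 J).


E = hc / lambda
= (6.626e-34)(3e8) / (269.8e-9)
= 1.9878e-25 / 2.6980e-07
= 7.3677e-19 J
Converting to eV: 7.3677e-19 / 1.602e-19
= 4.5991 eV

4.5991


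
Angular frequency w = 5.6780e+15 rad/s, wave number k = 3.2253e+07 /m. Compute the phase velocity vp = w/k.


vp = w / k
= 5.6780e+15 / 3.2253e+07
= 1.7605e+08 m/s

1.7605e+08


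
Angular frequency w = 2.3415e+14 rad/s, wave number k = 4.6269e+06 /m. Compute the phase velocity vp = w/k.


vp = w / k
= 2.3415e+14 / 4.6269e+06
= 5.0606e+07 m/s

5.0606e+07


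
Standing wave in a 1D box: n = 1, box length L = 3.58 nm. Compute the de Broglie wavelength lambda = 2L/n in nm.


lambda = 2L / n
= 2 * 3.58 / 1
= 7.16 / 1
= 7.16 nm

7.16


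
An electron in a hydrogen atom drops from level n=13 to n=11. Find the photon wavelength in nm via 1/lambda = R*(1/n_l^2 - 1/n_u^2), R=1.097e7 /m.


1/lambda = R * (1/n_l^2 - 1/n_u^2)
= 1.097e7 * (1/11^2 - 1/13^2)
= 1.097e7 * (0.008264 - 0.005917)
= 1.097e7 * 0.002347
= 2.5750e+04 /m
lambda = 1 / 2.5750e+04 = 38835.0805 nm

38835.0805


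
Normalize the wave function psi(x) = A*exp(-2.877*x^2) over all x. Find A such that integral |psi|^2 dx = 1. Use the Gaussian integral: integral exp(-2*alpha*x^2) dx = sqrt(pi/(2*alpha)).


integral |psi|^2 dx = A^2 * sqrt(pi/(2*alpha)) = 1
A^2 = sqrt(2*alpha/pi)
= sqrt(2 * 2.877 / pi)
= 1.35335
A = sqrt(1.35335)
= 1.1633

1.1633


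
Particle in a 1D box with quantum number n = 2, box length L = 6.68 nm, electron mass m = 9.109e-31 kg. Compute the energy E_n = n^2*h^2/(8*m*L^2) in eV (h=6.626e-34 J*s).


E = n^2 * h^2 / (8 * m * L^2)
= 2^2 * (6.626e-34)^2 / (8 * 9.109e-31 * (6.68e-9)^2)
= 4 * 4.3904e-67 / (8 * 9.109e-31 * 4.4622e-17)
= 5.4007e-21 J
= 0.0337 eV

0.0337


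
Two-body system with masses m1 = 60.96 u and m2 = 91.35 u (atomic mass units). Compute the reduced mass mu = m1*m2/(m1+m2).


mu = m1 * m2 / (m1 + m2)
= 60.96 * 91.35 / (60.96 + 91.35)
= 5568.696 / 152.31
= 36.5616 u

36.5616


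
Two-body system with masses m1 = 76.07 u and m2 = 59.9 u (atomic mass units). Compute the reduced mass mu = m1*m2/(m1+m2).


mu = m1 * m2 / (m1 + m2)
= 76.07 * 59.9 / (76.07 + 59.9)
= 4556.593 / 135.97
= 33.5118 u

33.5118


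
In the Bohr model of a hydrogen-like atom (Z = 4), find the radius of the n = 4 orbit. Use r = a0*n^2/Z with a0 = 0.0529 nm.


r = a0 * n^2 / Z
= 0.0529 * 4^2 / 4
= 0.0529 * 16 / 4
= 0.2116 nm

0.2116


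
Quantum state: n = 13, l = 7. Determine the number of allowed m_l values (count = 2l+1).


m_l ranges from -l to +l in integer steps
So m_l goes from -7 to +7
Count = 2l + 1 = 2*7 + 1
= 15

15


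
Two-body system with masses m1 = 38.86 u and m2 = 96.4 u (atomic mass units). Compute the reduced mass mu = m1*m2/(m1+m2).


mu = m1 * m2 / (m1 + m2)
= 38.86 * 96.4 / (38.86 + 96.4)
= 3746.104 / 135.26
= 27.6956 u

27.6956


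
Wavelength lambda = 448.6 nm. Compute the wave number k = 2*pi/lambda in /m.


k = 2 * pi / lambda
= 6.2832 / (448.6e-9)
= 6.2832 / 4.4860e-07
= 1.4006e+07 /m

1.4006e+07


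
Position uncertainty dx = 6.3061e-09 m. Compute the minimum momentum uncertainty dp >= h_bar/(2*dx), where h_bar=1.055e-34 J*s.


dp = h_bar / (2 * dx)
= 1.055e-34 / (2 * 6.3061e-09)
= 1.055e-34 / 1.2612e-08
= 8.3649e-27 kg*m/s

8.3649e-27


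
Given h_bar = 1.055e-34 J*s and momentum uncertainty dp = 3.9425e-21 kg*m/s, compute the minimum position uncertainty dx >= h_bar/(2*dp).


dx = h_bar / (2 * dp)
= 1.055e-34 / (2 * 3.9425e-21)
= 1.055e-34 / 7.8850e-21
= 1.3380e-14 m

1.3380e-14


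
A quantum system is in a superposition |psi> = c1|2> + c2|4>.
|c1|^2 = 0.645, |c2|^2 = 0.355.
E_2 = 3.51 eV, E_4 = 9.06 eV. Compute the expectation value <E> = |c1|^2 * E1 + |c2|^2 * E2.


<E> = |c1|^2 * E1 + |c2|^2 * E2
= 0.645 * 3.51 + 0.355 * 9.06
= 2.2639 + 3.2163
= 5.4802 eV

5.4802


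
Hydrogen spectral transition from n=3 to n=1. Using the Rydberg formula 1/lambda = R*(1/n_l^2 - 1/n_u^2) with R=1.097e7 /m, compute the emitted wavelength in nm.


1/lambda = R * (1/n_l^2 - 1/n_u^2)
= 1.097e7 * (1/1^2 - 1/3^2)
= 1.097e7 * (1.0 - 0.111111)
= 1.097e7 * 0.888889
= 9.7511e+06 /m
lambda = 1 / 9.7511e+06 = 102.5524 nm

102.5524
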